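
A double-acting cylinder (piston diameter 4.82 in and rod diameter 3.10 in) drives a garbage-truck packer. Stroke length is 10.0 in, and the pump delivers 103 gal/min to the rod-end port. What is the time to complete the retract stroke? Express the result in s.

Rod-side annular area A_ann = π/4 × (4.82² − 3.10²) = 10.70 in^2
Swept volume V = A × L; t = V / Q = A·L / Q

t ≈ 0.270 s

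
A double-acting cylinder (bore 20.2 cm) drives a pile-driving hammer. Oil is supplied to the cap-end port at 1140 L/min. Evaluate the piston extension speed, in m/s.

v ≈ 0.593 m/s

Cap-side area A_cap = π/4 × (20.2 cm)² = 320.5 cm^2
v = Q / A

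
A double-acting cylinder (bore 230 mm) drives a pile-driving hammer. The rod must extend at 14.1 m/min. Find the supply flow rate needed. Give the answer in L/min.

Cap-side area A_cap = π/4 × (230 mm)² = 41550 mm^2
Q = A × v

Q ≈ 586 L/min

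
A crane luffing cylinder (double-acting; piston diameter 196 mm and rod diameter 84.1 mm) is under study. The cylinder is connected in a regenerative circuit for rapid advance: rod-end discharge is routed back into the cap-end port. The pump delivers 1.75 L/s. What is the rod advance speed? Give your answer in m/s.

v ≈ 0.315 m/s

In regeneration the rod-end outflow joins the pump flow into the cap end, so the net volume the pump must supply per unit advance equals the rod cross-section area.
Rod cross-section A_rod = π/4 × (84.1 mm)² = 5555 mm^2
v = Q_pump / A_rod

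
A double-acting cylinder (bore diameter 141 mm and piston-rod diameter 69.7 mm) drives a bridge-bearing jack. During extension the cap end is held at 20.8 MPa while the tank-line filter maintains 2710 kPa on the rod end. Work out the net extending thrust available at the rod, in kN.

Cap-side area A_cap = π/4 × (141 mm)² = 15610 mm^2
Rod-side annular area A_ann = π/4 × (141² − 69.7²) = 11800 mm^2
Net thrust = P_cap·A_cap − P_rod·A_ann = 324.8 kN − 31.98 kN

F ≈ 293 kN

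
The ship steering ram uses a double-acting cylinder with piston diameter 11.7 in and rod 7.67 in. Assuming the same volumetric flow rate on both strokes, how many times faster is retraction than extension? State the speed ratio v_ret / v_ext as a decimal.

v_ret/v_ext ≈ 1.75

Cap-side area A_cap = π/4 × (11.7 in)² = 107.5 in^2
Rod-side annular area A_ann = π/4 × (11.7² − 7.67²) = 61.31 in^2
For equal Q, v ∝ 1/A, so v_ret/v_ext = A_cap/A_ann.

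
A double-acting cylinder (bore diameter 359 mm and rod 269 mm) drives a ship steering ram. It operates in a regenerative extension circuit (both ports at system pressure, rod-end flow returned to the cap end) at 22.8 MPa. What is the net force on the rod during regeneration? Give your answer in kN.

With equal pressure on both faces, forces on the annular region cancel; the net push is pressure × rod cross-section.
Rod cross-section A_rod = π/4 × (269 mm)² = 56830 mm^2
F = P × A_rod

F ≈ 1300 kN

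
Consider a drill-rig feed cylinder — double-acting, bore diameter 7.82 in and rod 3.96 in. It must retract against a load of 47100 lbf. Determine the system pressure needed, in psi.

P ≈ 1320 psi

Rod-side annular area A_ann = π/4 × (7.82² − 3.96²) = 35.71 in^2
Retraction: pressure acts on the annular area.
P = F / A = 47100 lbf / A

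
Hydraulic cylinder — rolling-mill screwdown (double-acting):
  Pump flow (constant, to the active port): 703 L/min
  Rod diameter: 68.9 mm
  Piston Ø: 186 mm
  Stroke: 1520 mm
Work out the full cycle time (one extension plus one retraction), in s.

Cap-side area A_cap = π/4 × (186 mm)² = 27170 mm^2
Rod-side annular area A_ann = π/4 × (186² − 68.9²) = 23440 mm^2
t_ext = A_cap·L/Q = 3.525 s
t_ret = A_ann·L/Q = 3.041 s
t_cycle = t_ext + t_ret

t ≈ 6.57 s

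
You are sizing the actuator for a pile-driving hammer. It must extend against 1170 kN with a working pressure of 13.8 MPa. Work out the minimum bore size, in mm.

D ≈ 329 mm

Extension force acts on the full piston face: F = P × (π/4)D².
D = √(4F / (πP)) = √(4 × 1170 kN / (π × 13.8 MPa))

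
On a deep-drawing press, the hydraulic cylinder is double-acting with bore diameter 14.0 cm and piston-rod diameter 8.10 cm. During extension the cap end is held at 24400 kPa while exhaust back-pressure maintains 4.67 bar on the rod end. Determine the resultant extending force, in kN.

Cap-side area A_cap = π/4 × (14.0 cm)² = 153.9 cm^2
Rod-side annular area A_ann = π/4 × (14.0² − 8.10²) = 102.4 cm^2
Net thrust = P_cap·A_cap − P_rod·A_ann = 375.6 kN − 4.782 kN

F ≈ 371 kN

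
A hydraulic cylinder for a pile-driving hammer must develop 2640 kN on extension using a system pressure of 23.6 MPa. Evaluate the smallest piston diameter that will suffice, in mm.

Extension force acts on the full piston face: F = P × (π/4)D².
D = √(4F / (πP)) = √(4 × 2640 kN / (π × 23.6 MPa))

D ≈ 377 mm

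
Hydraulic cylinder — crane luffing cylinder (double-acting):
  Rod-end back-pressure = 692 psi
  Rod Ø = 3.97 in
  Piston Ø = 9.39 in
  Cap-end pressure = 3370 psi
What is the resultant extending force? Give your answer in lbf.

Cap-side area A_cap = π/4 × (9.39 in)² = 69.25 in^2
Rod-side annular area A_ann = π/4 × (9.39² − 3.97²) = 56.87 in^2
Net thrust = P_cap·A_cap − P_rod·A_ann = 2.334e5 lbf − 39360 lbf

F ≈ 1.94e5 lbf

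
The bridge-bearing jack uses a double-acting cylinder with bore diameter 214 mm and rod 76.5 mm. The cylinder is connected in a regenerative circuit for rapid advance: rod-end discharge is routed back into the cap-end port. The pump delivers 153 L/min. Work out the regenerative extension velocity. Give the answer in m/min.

v ≈ 33.3 m/min

In regeneration the rod-end outflow joins the pump flow into the cap end, so the net volume the pump must supply per unit advance equals the rod cross-section area.
Rod cross-section A_rod = π/4 × (76.5 mm)² = 4596 mm^2
v = Q_pump / A_rod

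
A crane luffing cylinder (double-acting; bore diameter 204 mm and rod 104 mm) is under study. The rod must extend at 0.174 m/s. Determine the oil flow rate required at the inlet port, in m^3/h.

Q ≈ 20.5 m^3/h

Cap-side area A_cap = π/4 × (204 mm)² = 32690 mm^2
Q = A × v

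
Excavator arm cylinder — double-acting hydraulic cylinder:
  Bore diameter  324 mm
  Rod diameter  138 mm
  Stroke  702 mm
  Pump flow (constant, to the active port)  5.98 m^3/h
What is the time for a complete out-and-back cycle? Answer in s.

t ≈ 63.4 s

Cap-side area A_cap = π/4 × (324 mm)² = 82450 mm^2
Rod-side annular area A_ann = π/4 × (324² − 138²) = 67490 mm^2
t_ext = A_cap·L/Q = 34.84 s
t_ret = A_ann·L/Q = 28.52 s
t_cycle = t_ext + t_ret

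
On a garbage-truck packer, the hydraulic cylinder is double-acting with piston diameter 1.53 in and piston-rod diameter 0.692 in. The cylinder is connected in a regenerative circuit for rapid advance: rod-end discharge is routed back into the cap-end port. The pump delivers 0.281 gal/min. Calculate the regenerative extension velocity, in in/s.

In regeneration the rod-end outflow joins the pump flow into the cap end, so the net volume the pump must supply per unit advance equals the rod cross-section area.
Rod cross-section A_rod = π/4 × (0.692 in)² = 0.3761 in^2
v = Q_pump / A_rod

v ≈ 2.88 in/s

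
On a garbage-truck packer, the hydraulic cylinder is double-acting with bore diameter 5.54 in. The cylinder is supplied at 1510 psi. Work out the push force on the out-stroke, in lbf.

Cap-side area A_cap = π/4 × (5.54 in)² = 24.11 in^2
F = P × A_cap = 1510 psi × A_cap

F ≈ 36400 lbf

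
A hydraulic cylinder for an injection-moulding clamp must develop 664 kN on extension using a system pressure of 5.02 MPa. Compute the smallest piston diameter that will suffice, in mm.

Extension force acts on the full piston face: F = P × (π/4)D².
D = √(4F / (πP)) = √(4 × 664 kN / (π × 5.02 MPa))

D ≈ 410 mm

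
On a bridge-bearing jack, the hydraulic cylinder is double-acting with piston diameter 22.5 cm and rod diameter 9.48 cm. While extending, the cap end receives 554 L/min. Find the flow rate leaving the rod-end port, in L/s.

Cap-side area A_cap = π/4 × (22.5 cm)² = 397.6 cm^2
Rod-side annular area A_ann = π/4 × (22.5² − 9.48²) = 327.0 cm^2
Piston speed v = Q_in/A_cap; rod-end outflow Q_out = v × A_ann = Q_in × A_ann/A_cap.

Q_out ≈ 7.59 L/s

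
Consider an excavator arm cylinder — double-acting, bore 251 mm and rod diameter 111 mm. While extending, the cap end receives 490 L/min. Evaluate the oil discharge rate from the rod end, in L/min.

Cap-side area A_cap = π/4 × (251 mm)² = 49480 mm^2
Rod-side annular area A_ann = π/4 × (251² − 111²) = 39800 mm^2
Piston speed v = Q_in/A_cap; rod-end outflow Q_out = v × A_ann = Q_in × A_ann/A_cap.

Q_out ≈ 394 L/min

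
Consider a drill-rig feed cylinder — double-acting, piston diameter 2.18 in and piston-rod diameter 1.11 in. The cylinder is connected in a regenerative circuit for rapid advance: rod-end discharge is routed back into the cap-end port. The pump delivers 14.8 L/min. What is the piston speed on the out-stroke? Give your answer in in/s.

In regeneration the rod-end outflow joins the pump flow into the cap end, so the net volume the pump must supply per unit advance equals the rod cross-section area.
Rod cross-section A_rod = π/4 × (1.11 in)² = 0.9677 in^2
v = Q_pump / A_rod

v ≈ 15.6 in/s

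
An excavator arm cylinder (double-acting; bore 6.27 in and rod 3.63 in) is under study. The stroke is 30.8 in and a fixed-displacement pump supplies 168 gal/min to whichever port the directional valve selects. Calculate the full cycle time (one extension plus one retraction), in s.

t ≈ 2.45 s

Cap-side area A_cap = π/4 × (6.27 in)² = 30.88 in^2
Rod-side annular area A_ann = π/4 × (6.27² − 3.63²) = 20.53 in^2
t_ext = A_cap·L/Q = 1.470 s
t_ret = A_ann·L/Q = 0.9775 s
t_cycle = t_ext + t_ret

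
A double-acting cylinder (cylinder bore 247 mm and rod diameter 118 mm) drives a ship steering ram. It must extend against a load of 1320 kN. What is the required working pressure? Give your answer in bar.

P ≈ 275 bar

Cap-side area A_cap = π/4 × (247 mm)² = 47920 mm^2
P = F / A = 1320 kN / A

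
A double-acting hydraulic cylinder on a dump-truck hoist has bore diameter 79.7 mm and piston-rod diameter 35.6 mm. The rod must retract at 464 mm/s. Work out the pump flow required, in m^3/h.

Rod-side annular area A_ann = π/4 × (79.7² − 35.6²) = 3994 mm^2
Q = A × v

Q ≈ 6.67 m^3/h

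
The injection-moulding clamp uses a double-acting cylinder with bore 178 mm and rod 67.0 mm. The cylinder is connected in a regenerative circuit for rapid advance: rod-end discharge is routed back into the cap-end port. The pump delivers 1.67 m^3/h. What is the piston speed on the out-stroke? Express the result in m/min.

In regeneration the rod-end outflow joins the pump flow into the cap end, so the net volume the pump must supply per unit advance equals the rod cross-section area.
Rod cross-section A_rod = π/4 × (67.0 mm)² = 3526 mm^2
v = Q_pump / A_rod

v ≈ 7.89 m/min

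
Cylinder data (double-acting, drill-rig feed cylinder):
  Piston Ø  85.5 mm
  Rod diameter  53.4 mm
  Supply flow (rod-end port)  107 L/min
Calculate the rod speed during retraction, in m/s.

v ≈ 0.509 m/s

Rod-side annular area A_ann = π/4 × (85.5² − 53.4²) = 3502 mm^2
Flow into the rod-end port fills the annular volume.
v = Q / A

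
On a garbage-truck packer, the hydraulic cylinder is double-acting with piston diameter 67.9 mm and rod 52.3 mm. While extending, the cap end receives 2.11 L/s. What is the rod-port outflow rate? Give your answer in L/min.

Cap-side area A_cap = π/4 × (67.9 mm)² = 3621 mm^2
Rod-side annular area A_ann = π/4 × (67.9² − 52.3²) = 1473 mm^2
Piston speed v = Q_in/A_cap; rod-end outflow Q_out = v × A_ann = Q_in × A_ann/A_cap.

Q_out ≈ 51.5 L/min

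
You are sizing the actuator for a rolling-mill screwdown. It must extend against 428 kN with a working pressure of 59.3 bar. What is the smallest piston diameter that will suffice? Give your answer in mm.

Extension force acts on the full piston face: F = P × (π/4)D².
D = √(4F / (πP)) = √(4 × 428 kN / (π × 59.3 bar))

D ≈ 303 mm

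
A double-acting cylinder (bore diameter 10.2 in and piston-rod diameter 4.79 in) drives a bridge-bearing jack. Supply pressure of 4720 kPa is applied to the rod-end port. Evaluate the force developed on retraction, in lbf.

F ≈ 43600 lbf

Rod-side annular area A_ann = π/4 × (10.2² − 4.79²) = 63.69 in^2
On retraction the pressure acts on the annular area (bore minus rod).
F = P × A_ann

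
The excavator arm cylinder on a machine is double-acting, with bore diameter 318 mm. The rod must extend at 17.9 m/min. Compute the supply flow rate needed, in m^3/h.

Q ≈ 85.3 m^3/h

Cap-side area A_cap = π/4 × (318 mm)² = 79420 mm^2
Q = A × v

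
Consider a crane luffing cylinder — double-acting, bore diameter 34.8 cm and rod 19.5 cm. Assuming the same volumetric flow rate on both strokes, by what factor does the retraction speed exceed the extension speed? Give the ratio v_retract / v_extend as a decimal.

Cap-side area A_cap = π/4 × (34.8 cm)² = 951.1 cm^2
Rod-side annular area A_ann = π/4 × (34.8² − 19.5²) = 652.5 cm^2
For equal Q, v ∝ 1/A, so v_ret/v_ext = A_cap/A_ann.

v_ret/v_ext ≈ 1.46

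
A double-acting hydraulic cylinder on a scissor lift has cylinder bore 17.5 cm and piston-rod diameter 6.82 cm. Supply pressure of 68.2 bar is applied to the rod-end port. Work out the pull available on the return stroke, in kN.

Rod-side annular area A_ann = π/4 × (17.5² − 6.82²) = 204.0 cm^2
On retraction the pressure acts on the annular area (bore minus rod).
F = P × A_ann

F ≈ 139 kN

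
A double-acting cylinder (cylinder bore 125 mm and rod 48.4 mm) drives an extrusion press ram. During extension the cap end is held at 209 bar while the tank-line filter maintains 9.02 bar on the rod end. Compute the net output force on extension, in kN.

Cap-side area A_cap = π/4 × (125 mm)² = 12270 mm^2
Rod-side annular area A_ann = π/4 × (125² − 48.4²) = 10430 mm^2
Net thrust = P_cap·A_cap − P_rod·A_ann = 256.5 kN − 9.410 kN

F ≈ 247 kN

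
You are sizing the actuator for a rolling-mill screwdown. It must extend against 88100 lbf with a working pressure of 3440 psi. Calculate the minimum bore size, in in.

D ≈ 5.71 in

Extension force acts on the full piston face: F = P × (π/4)D².
D = √(4F / (πP)) = √(4 × 88100 lbf / (π × 3440 psi))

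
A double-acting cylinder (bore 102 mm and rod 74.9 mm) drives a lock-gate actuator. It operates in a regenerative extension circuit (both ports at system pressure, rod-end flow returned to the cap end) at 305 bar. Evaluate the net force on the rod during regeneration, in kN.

With equal pressure on both faces, forces on the annular region cancel; the net push is pressure × rod cross-section.
Rod cross-section A_rod = π/4 × (74.9 mm)² = 4406 mm^2
F = P × A_rod

F ≈ 134 kN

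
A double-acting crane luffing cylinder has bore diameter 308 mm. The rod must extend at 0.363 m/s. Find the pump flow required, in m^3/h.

Q ≈ 97.4 m^3/h

Cap-side area A_cap = π/4 × (308 mm)² = 74510 mm^2
Q = A × v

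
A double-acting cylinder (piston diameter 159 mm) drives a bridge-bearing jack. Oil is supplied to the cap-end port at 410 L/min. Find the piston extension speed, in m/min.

Cap-side area A_cap = π/4 × (159 mm)² = 19860 mm^2
v = Q / A

v ≈ 20.6 m/min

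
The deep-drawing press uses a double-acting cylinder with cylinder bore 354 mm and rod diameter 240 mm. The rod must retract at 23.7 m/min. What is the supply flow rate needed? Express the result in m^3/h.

Rod-side annular area A_ann = π/4 × (354² − 240²) = 53180 mm^2
Q = A × v

Q ≈ 75.6 m^3/h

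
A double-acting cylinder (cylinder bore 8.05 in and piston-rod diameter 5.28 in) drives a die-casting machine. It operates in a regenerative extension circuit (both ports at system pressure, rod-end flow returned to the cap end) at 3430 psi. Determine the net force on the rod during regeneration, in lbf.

F ≈ 75100 lbf

With equal pressure on both faces, forces on the annular region cancel; the net push is pressure × rod cross-section.
Rod cross-section A_rod = π/4 × (5.28 in)² = 21.90 in^2
F = P × A_rod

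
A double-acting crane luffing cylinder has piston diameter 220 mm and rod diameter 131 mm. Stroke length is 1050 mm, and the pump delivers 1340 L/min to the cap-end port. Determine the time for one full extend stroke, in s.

t ≈ 1.79 s

Cap-side area A_cap = π/4 × (220 mm)² = 38010 mm^2
Swept volume V = A × L; t = V / Q = A·L / Q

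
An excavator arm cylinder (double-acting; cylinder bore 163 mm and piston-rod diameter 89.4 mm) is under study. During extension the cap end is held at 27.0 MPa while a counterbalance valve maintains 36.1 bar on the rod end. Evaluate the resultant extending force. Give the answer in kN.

Cap-side area A_cap = π/4 × (163 mm)² = 20870 mm^2
Rod-side annular area A_ann = π/4 × (163² − 89.4²) = 14590 mm^2
Net thrust = P_cap·A_cap − P_rod·A_ann = 563.4 kN − 52.67 kN

F ≈ 511 kN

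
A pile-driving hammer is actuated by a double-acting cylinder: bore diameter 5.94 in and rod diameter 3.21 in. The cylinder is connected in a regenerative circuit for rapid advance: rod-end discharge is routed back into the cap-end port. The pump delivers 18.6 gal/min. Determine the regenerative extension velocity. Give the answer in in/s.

In regeneration the rod-end outflow joins the pump flow into the cap end, so the net volume the pump must supply per unit advance equals the rod cross-section area.
Rod cross-section A_rod = π/4 × (3.21 in)² = 8.093 in^2
v = Q_pump / A_rod

v ≈ 8.85 in/s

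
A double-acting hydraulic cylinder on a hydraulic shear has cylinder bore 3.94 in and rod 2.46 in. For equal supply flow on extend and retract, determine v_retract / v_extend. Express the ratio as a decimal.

Cap-side area A_cap = π/4 × (3.94 in)² = 12.19 in^2
Rod-side annular area A_ann = π/4 × (3.94² − 2.46²) = 7.439 in^2
For equal Q, v ∝ 1/A, so v_ret/v_ext = A_cap/A_ann.

v_ret/v_ext ≈ 1.64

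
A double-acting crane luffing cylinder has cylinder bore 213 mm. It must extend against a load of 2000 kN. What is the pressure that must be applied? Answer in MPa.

Cap-side area A_cap = π/4 × (213 mm)² = 35630 mm^2
P = F / A = 2000 kN / A

P ≈ 56.1 MPa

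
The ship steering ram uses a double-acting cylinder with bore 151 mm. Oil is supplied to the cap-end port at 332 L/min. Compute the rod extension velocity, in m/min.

Cap-side area A_cap = π/4 × (151 mm)² = 17910 mm^2
v = Q / A

v ≈ 18.5 m/min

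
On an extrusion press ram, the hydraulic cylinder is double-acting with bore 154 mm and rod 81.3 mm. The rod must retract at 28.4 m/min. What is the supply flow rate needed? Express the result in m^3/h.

Rod-side annular area A_ann = π/4 × (154² − 81.3²) = 13440 mm^2
Q = A × v

Q ≈ 22.9 m^3/h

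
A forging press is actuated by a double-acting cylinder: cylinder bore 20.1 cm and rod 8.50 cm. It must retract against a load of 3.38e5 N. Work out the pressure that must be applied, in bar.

Rod-side annular area A_ann = π/4 × (20.1² − 8.50²) = 260.6 cm^2
Retraction: pressure acts on the annular area.
P = F / A = 3.38e5 N / A

P ≈ 130 bar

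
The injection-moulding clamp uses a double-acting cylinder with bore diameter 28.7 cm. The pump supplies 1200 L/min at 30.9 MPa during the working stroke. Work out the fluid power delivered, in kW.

W ≈ 618 kW

Hydraulic power = P × Q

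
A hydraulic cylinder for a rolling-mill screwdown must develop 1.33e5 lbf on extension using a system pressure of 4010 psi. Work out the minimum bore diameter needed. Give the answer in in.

D ≈ 6.50 in

Extension force acts on the full piston face: F = P × (π/4)D².
D = √(4F / (πP)) = √(4 × 1.33e5 lbf / (π × 4010 psi))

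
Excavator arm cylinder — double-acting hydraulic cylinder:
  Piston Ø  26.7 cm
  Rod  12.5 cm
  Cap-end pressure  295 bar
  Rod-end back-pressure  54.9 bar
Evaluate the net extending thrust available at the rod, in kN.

Cap-side area A_cap = π/4 × (26.7 cm)² = 559.9 cm^2
Rod-side annular area A_ann = π/4 × (26.7² − 12.5²) = 437.2 cm^2
Net thrust = P_cap·A_cap − P_rod·A_ann = 1652 kN − 240.0 kN

F ≈ 1410 kN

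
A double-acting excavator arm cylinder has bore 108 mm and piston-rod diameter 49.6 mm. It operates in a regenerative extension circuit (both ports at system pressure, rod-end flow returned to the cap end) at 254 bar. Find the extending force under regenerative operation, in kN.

With equal pressure on both faces, forces on the annular region cancel; the net push is pressure × rod cross-section.
Rod cross-section A_rod = π/4 × (49.6 mm)² = 1932 mm^2
F = P × A_rod

F ≈ 49.1 kN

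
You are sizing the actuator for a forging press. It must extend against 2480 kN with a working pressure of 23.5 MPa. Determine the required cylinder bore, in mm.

Extension force acts on the full piston face: F = P × (π/4)D².
D = √(4F / (πP)) = √(4 × 2480 kN / (π × 23.5 MPa))

D ≈ 367 mm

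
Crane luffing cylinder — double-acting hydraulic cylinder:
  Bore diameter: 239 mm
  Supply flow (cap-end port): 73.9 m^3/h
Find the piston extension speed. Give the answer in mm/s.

v ≈ 458 mm/s

Cap-side area A_cap = π/4 × (239 mm)² = 44860 mm^2
v = Q / A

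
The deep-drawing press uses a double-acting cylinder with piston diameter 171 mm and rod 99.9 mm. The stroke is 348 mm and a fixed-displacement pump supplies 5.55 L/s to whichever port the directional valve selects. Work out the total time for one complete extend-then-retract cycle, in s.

t ≈ 2.39 s

Cap-side area A_cap = π/4 × (171 mm)² = 22970 mm^2
Rod-side annular area A_ann = π/4 × (171² − 99.9²) = 15130 mm^2
t_ext = A_cap·L/Q = 1.440 s
t_ret = A_ann·L/Q = 0.9485 s
t_cycle = t_ext + t_ret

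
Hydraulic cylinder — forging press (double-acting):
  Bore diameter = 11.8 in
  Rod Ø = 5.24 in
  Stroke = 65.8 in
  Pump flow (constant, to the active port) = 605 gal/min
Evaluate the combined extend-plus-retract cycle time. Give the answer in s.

Cap-side area A_cap = π/4 × (11.8 in)² = 109.4 in^2
Rod-side annular area A_ann = π/4 × (11.8² − 5.24²) = 87.79 in^2
t_ext = A_cap·L/Q = 3.089 s
t_ret = A_ann·L/Q = 2.480 s
t_cycle = t_ext + t_ret

t ≈ 5.57 s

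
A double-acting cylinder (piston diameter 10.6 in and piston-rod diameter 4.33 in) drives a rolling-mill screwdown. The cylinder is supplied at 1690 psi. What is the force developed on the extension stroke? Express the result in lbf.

F ≈ 1.49e5 lbf

Cap-side area A_cap = π/4 × (10.6 in)² = 88.25 in^2
F = P × A_cap = 1690 psi × A_cap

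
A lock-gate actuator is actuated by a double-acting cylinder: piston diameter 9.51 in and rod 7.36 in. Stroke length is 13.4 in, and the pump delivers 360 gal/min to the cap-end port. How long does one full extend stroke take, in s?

Cap-side area A_cap = π/4 × (9.51 in)² = 71.03 in^2
Swept volume V = A × L; t = V / Q = A·L / Q

t ≈ 0.687 s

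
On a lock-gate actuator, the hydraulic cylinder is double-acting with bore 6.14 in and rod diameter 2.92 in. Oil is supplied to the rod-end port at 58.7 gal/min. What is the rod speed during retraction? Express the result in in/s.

Rod-side annular area A_ann = π/4 × (6.14² − 2.92²) = 22.91 in^2
Flow into the rod-end port fills the annular volume.
v = Q / A

v ≈ 9.86 in/s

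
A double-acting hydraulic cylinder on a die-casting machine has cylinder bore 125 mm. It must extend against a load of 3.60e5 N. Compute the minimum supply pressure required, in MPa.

P ≈ 29.3 MPa

Cap-side area A_cap = π/4 × (125 mm)² = 12270 mm^2
P = F / A = 3.60e5 N / A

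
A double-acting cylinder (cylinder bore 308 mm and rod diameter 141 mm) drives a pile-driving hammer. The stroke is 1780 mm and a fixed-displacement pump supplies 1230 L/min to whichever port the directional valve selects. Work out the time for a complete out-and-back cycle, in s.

Cap-side area A_cap = π/4 × (308 mm)² = 74510 mm^2
Rod-side annular area A_ann = π/4 × (308² − 141²) = 58890 mm^2
t_ext = A_cap·L/Q = 6.469 s
t_ret = A_ann·L/Q = 5.114 s
t_cycle = t_ext + t_ret

t ≈ 11.6 s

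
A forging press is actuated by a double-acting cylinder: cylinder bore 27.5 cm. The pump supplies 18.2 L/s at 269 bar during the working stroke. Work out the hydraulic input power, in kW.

Hydraulic power = P × Q

W ≈ 490 kW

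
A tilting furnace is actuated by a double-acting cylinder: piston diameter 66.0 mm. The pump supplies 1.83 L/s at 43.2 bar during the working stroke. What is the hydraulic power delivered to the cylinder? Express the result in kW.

Hydraulic power = P × Q

W ≈ 7.91 kW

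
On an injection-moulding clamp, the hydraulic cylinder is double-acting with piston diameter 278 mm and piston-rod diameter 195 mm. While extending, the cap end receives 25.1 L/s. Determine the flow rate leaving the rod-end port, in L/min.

Q_out ≈ 765 L/min

Cap-side area A_cap = π/4 × (278 mm)² = 60700 mm^2
Rod-side annular area A_ann = π/4 × (278² − 195²) = 30830 mm^2
Piston speed v = Q_in/A_cap; rod-end outflow Q_out = v × A_ann = Q_in × A_ann/A_cap.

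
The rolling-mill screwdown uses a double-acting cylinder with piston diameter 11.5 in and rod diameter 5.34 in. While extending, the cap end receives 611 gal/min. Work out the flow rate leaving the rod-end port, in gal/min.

Cap-side area A_cap = π/4 × (11.5 in)² = 103.9 in^2
Rod-side annular area A_ann = π/4 × (11.5² − 5.34²) = 81.47 in^2
Piston speed v = Q_in/A_cap; rod-end outflow Q_out = v × A_ann = Q_in × A_ann/A_cap.

Q_out ≈ 479 gal/min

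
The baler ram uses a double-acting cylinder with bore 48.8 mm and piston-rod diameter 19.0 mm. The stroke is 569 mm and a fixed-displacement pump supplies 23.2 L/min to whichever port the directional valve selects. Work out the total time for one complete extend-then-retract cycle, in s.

Cap-side area A_cap = π/4 × (48.8 mm)² = 1870 mm^2
Rod-side annular area A_ann = π/4 × (48.8² − 19.0²) = 1587 mm^2
t_ext = A_cap·L/Q = 2.752 s
t_ret = A_ann·L/Q = 2.335 s
t_cycle = t_ext + t_ret

t ≈ 5.09 s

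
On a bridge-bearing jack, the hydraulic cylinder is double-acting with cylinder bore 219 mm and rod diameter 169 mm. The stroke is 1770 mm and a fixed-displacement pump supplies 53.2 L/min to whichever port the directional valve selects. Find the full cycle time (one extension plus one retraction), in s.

Cap-side area A_cap = π/4 × (219 mm)² = 37670 mm^2
Rod-side annular area A_ann = π/4 × (219² − 169²) = 15240 mm^2
t_ext = A_cap·L/Q = 75.20 s
t_ret = A_ann·L/Q = 30.42 s
t_cycle = t_ext + t_ret

t ≈ 106 s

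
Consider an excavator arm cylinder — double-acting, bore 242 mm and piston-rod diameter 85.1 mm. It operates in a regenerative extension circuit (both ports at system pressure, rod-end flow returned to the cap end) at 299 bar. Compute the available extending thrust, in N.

F ≈ 1.70e5 N

With equal pressure on both faces, forces on the annular region cancel; the net push is pressure × rod cross-section.
Rod cross-section A_rod = π/4 × (85.1 mm)² = 5688 mm^2
F = P × A_rod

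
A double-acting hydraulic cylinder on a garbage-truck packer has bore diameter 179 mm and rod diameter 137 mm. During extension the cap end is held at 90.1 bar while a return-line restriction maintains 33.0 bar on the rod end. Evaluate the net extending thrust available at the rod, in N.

F ≈ 1.92e5 N

Cap-side area A_cap = π/4 × (179 mm)² = 25160 mm^2
Rod-side annular area A_ann = π/4 × (179² − 137²) = 10420 mm^2
Net thrust = P_cap·A_cap − P_rod·A_ann = 2.267e5 N − 34400 N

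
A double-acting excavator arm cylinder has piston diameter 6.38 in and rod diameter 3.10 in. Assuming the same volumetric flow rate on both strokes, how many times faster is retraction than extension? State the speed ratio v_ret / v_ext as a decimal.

v_ret/v_ext ≈ 1.31

Cap-side area A_cap = π/4 × (6.38 in)² = 31.97 in^2
Rod-side annular area A_ann = π/4 × (6.38² − 3.10²) = 24.42 in^2
For equal Q, v ∝ 1/A, so v_ret/v_ext = A_cap/A_ann.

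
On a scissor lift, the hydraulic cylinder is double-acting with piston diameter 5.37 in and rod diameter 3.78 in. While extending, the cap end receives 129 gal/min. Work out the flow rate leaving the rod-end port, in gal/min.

Cap-side area A_cap = π/4 × (5.37 in)² = 22.65 in^2
Rod-side annular area A_ann = π/4 × (5.37² − 3.78²) = 11.43 in^2
Piston speed v = Q_in/A_cap; rod-end outflow Q_out = v × A_ann = Q_in × A_ann/A_cap.

Q_out ≈ 65.1 gal/min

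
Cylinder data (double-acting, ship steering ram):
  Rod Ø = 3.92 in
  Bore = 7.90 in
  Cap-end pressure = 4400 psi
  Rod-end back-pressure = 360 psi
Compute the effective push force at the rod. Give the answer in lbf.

F ≈ 2.02e5 lbf

Cap-side area A_cap = π/4 × (7.90 in)² = 49.02 in^2
Rod-side annular area A_ann = π/4 × (7.90² − 3.92²) = 36.95 in^2
Net thrust = P_cap·A_cap − P_rod·A_ann = 2.157e5 lbf − 13300 lbf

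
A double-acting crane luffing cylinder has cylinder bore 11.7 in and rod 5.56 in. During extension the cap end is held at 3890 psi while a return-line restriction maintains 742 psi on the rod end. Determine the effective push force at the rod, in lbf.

Cap-side area A_cap = π/4 × (11.7 in)² = 107.5 in^2
Rod-side annular area A_ann = π/4 × (11.7² − 5.56²) = 83.23 in^2
Net thrust = P_cap·A_cap − P_rod·A_ann = 4.182e5 lbf − 61760 lbf

F ≈ 3.56e5 lbf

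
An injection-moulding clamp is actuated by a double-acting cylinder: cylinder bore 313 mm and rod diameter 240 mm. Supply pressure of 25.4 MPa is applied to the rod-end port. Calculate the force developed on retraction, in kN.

Rod-side annular area A_ann = π/4 × (313² − 240²) = 31710 mm^2
On retraction the pressure acts on the annular area (bore minus rod).
F = P × A_ann

F ≈ 805 kN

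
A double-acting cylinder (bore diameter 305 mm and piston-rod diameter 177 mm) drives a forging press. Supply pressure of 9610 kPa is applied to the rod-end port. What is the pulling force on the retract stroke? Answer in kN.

F ≈ 466 kN

Rod-side annular area A_ann = π/4 × (305² − 177²) = 48460 mm^2
On retraction the pressure acts on the annular area (bore minus rod).
F = P × A_ann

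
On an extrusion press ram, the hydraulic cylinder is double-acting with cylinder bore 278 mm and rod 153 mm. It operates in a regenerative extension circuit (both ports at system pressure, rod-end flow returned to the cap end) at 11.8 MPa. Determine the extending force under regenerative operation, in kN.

With equal pressure on both faces, forces on the annular region cancel; the net push is pressure × rod cross-section.
Rod cross-section A_rod = π/4 × (153 mm)² = 18390 mm^2
F = P × A_rod

F ≈ 217 kN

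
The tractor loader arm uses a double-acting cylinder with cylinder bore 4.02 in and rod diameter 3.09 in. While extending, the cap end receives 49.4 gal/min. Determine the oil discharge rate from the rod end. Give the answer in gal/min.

Cap-side area A_cap = π/4 × (4.02 in)² = 12.69 in^2
Rod-side annular area A_ann = π/4 × (4.02² − 3.09²) = 5.193 in^2
Piston speed v = Q_in/A_cap; rod-end outflow Q_out = v × A_ann = Q_in × A_ann/A_cap.

Q_out ≈ 20.2 gal/min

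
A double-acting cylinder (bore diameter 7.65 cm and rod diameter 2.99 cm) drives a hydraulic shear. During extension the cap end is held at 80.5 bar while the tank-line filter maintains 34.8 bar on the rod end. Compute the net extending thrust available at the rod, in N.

F ≈ 23400 N

Cap-side area A_cap = π/4 × (7.65 cm)² = 45.96 cm^2
Rod-side annular area A_ann = π/4 × (7.65² − 2.99²) = 38.94 cm^2
Net thrust = P_cap·A_cap − P_rod·A_ann = 37000 N − 13550 N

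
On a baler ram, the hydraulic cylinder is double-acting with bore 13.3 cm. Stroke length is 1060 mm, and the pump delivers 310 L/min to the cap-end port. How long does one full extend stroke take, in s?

t ≈ 2.85 s

Cap-side area A_cap = π/4 × (13.3 cm)² = 138.9 cm^2
Swept volume V = A × L; t = V / Q = A·L / Q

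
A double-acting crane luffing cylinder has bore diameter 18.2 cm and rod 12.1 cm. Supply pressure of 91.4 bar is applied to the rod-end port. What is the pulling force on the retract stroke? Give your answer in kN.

Rod-side annular area A_ann = π/4 × (18.2² − 12.1²) = 145.2 cm^2
On retraction the pressure acts on the annular area (bore minus rod).
F = P × A_ann

F ≈ 133 kN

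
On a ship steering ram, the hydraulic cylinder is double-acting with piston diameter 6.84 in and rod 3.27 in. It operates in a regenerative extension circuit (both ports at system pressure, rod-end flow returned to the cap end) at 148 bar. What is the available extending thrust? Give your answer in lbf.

F ≈ 18000 lbf

With equal pressure on both faces, forces on the annular region cancel; the net push is pressure × rod cross-section.
Rod cross-section A_rod = π/4 × (3.27 in)² = 8.398 in^2
F = P × A_rod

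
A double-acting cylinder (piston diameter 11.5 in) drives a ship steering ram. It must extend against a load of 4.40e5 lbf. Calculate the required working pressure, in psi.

Cap-side area A_cap = π/4 × (11.5 in)² = 103.9 in^2
P = F / A = 4.40e5 lbf / A

P ≈ 4240 psi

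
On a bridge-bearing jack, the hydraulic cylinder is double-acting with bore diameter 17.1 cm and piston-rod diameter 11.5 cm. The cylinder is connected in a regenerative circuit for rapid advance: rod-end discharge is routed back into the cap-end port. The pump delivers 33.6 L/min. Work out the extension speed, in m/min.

In regeneration the rod-end outflow joins the pump flow into the cap end, so the net volume the pump must supply per unit advance equals the rod cross-section area.
Rod cross-section A_rod = π/4 × (11.5 cm)² = 103.9 cm^2
v = Q_pump / A_rod

v ≈ 3.23 m/min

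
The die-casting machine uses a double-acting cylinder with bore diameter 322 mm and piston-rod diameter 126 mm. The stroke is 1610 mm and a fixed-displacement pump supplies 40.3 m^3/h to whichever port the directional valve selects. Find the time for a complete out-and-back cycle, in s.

Cap-side area A_cap = π/4 × (322 mm)² = 81430 mm^2
Rod-side annular area A_ann = π/4 × (322² − 126²) = 68960 mm^2
t_ext = A_cap·L/Q = 11.71 s
t_ret = A_ann·L/Q = 9.919 s
t_cycle = t_ext + t_ret

t ≈ 21.6 s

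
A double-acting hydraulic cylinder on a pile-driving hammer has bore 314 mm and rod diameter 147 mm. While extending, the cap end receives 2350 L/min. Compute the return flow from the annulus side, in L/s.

Q_out ≈ 30.6 L/s

Cap-side area A_cap = π/4 × (314 mm)² = 77440 mm^2
Rod-side annular area A_ann = π/4 × (314² − 147²) = 60470 mm^2
Piston speed v = Q_in/A_cap; rod-end outflow Q_out = v × A_ann = Q_in × A_ann/A_cap.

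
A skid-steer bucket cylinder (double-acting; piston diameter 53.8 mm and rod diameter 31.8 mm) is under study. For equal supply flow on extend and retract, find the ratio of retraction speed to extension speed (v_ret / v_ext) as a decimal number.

v_ret/v_ext ≈ 1.54

Cap-side area A_cap = π/4 × (53.8 mm)² = 2273 mm^2
Rod-side annular area A_ann = π/4 × (53.8² − 31.8²) = 1479 mm^2
For equal Q, v ∝ 1/A, so v_ret/v_ext = A_cap/A_ann.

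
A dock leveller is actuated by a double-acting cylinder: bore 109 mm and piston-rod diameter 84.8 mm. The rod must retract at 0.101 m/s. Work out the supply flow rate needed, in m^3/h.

Q ≈ 1.34 m^3/h

Rod-side annular area A_ann = π/4 × (109² − 84.8²) = 3683 mm^2
Q = A × v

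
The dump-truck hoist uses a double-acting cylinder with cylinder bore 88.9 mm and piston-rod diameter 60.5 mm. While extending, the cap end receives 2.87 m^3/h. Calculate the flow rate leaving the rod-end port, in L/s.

Q_out ≈ 0.428 L/s

Cap-side area A_cap = π/4 × (88.9 mm)² = 6207 mm^2
Rod-side annular area A_ann = π/4 × (88.9² − 60.5²) = 3332 mm^2
Piston speed v = Q_in/A_cap; rod-end outflow Q_out = v × A_ann = Q_in × A_ann/A_cap.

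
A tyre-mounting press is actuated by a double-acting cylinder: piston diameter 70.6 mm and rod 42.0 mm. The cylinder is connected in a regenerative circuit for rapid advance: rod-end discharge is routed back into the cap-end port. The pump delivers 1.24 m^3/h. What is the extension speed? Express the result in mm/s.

In regeneration the rod-end outflow joins the pump flow into the cap end, so the net volume the pump must supply per unit advance equals the rod cross-section area.
Rod cross-section A_rod = π/4 × (42.0 mm)² = 1385 mm^2
v = Q_pump / A_rod

v ≈ 249 mm/s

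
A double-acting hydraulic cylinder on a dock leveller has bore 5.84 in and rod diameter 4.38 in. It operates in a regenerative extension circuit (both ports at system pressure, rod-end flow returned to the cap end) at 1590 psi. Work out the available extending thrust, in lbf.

F ≈ 24000 lbf

With equal pressure on both faces, forces on the annular region cancel; the net push is pressure × rod cross-section.
Rod cross-section A_rod = π/4 × (4.38 in)² = 15.07 in^2
F = P × A_rod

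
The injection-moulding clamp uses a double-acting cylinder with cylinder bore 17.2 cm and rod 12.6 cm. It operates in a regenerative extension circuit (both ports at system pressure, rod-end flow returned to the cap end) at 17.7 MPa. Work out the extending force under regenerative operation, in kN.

F ≈ 221 kN

With equal pressure on both faces, forces on the annular region cancel; the net push is pressure × rod cross-section.
Rod cross-section A_rod = π/4 × (12.6 cm)² = 124.7 cm^2
F = P × A_rod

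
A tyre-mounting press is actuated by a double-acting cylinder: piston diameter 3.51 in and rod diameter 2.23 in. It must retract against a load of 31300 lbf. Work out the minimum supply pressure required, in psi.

P ≈ 5420 psi

Rod-side annular area A_ann = π/4 × (3.51² − 2.23²) = 5.770 in^2
Retraction: pressure acts on the annular area.
P = F / A = 31300 lbf / A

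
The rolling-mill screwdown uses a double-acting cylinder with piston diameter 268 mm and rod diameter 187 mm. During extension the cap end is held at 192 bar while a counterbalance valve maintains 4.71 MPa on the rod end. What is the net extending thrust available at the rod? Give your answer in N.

F ≈ 9.47e5 N

Cap-side area A_cap = π/4 × (268 mm)² = 56410 mm^2
Rod-side annular area A_ann = π/4 × (268² − 187²) = 28950 mm^2
Net thrust = P_cap·A_cap − P_rod·A_ann = 1.083e6 N − 1.363e5 N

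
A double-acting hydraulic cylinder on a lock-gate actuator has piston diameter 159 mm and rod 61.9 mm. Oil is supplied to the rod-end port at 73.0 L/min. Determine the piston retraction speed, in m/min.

v ≈ 4.33 m/min

Rod-side annular area A_ann = π/4 × (159² − 61.9²) = 16850 mm^2
Flow into the rod-end port fills the annular volume.
v = Q / A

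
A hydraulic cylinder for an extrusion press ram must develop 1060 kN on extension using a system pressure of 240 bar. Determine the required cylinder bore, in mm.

D ≈ 237 mm

Extension force acts on the full piston face: F = P × (π/4)D².
D = √(4F / (πP)) = √(4 × 1060 kN / (π × 240 bar))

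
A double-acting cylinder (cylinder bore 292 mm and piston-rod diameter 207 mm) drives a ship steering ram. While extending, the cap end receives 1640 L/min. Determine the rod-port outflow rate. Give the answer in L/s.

Cap-side area A_cap = π/4 × (292 mm)² = 66970 mm^2
Rod-side annular area A_ann = π/4 × (292² − 207²) = 33310 mm^2
Piston speed v = Q_in/A_cap; rod-end outflow Q_out = v × A_ann = Q_in × A_ann/A_cap.

Q_out ≈ 13.6 L/s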